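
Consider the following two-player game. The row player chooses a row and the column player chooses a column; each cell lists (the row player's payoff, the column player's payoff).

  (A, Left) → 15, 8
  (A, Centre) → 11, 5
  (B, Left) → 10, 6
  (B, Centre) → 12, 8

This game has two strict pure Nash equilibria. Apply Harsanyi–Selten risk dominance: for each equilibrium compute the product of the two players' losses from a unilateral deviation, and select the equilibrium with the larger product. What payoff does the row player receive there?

At (A, Left): the row player loses 15 − 10 = 5 by deviating; the column player loses 8 − 5 = 3. Product = 5·3 = 15.
At (B, Centre): the row player loses 12 − 11 = 1 by deviating; the column player loses 8 − 6 = 2. Product = 1·2 = 2.
15 > 2, so (A, Left) is risk-dominant. The row player's payoff there is 15.

15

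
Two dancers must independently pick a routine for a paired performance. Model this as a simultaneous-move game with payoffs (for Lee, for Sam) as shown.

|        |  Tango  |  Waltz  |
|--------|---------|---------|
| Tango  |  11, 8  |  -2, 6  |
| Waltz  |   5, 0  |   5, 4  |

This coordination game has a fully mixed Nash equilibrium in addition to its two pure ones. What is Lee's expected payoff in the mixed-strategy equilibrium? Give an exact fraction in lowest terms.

Sam mixes with probability q on Tango, chosen so Lee is indifferent: 11q + (-2)(1−q) = 5q + 5(1−q) gives q = 7/13.
Lee's expected payoff (from either row, since indifferent) is 11·7/13 + (-2)·6/13 = 5.

5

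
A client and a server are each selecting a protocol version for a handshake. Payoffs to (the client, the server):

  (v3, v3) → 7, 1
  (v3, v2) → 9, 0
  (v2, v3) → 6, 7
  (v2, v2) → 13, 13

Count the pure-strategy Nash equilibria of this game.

2

Both v3: the client gets 7 (best alternative 6); the server gets 1 (best alternative 0). Neither deviates — NE.
Both v2: the client gets 13 (best alternative 9); the server gets 13 (best alternative 7). Neither deviates — NE.
(v3, v2) is not a NE: the client would switch to v2 (13 > 9).
No other cell survives both best-response checks, so there are 2 pure NE.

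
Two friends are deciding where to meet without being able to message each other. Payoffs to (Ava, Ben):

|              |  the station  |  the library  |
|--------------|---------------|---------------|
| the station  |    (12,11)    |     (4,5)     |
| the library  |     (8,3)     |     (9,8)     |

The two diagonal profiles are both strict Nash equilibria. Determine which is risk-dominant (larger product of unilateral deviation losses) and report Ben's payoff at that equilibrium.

8

At both the station: Ava loses 12 − 8 = 4 by deviating; Ben loses 11 − 5 = 6. Product = 4·6 = 24.
At both the library: Ava loses 9 − 4 = 5 by deviating; Ben loses 8 − 3 = 5. Product = 5·5 = 25.
25 > 24, so both the library is risk-dominant. Ben's payoff there is 8.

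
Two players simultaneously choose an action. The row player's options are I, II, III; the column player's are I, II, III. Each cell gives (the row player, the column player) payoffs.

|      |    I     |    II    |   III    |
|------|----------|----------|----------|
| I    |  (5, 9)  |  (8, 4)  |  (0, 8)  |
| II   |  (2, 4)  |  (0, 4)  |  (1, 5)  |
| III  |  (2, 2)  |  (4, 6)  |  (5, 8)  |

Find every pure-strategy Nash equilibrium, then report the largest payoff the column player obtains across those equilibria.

9

Both I is a pure NE (the row player: 5 ≥ 2; the column player: 9 ≥ 8). The column player gets 9.
Both III is a pure NE (the row player: 5 ≥ 1; the column player: 8 ≥ 6). The column player gets 8.
Every other cell has a profitable deviation for at least one player. Highest of {9, 8} is 9.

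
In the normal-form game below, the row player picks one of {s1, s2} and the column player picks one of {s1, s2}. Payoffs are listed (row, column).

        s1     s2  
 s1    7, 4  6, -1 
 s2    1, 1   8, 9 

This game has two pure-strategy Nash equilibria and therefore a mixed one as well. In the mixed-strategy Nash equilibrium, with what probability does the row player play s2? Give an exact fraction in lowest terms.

5/13

The row player's mix p on s1 must make the column player indifferent between s1 and s2.
The column player's payoff from s1: 4p + 1(1−p). From s2: (-1)p + 9(1−p).
Set equal: 5p = 8(1−p) → p = 8/13.
Probability on s2 is 1 − 8/13 = 5/13.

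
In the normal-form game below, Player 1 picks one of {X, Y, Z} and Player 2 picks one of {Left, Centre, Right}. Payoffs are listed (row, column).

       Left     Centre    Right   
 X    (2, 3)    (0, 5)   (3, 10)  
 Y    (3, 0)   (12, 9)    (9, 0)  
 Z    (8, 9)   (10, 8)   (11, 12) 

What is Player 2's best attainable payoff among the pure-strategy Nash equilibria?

(Y, Centre) is a pure NE (Player 1: 12 ≥ 10; Player 2: 9 ≥ 0). Player 2 gets 9.
(Z, Right) is a pure NE (Player 1: 11 ≥ 9; Player 2: 12 ≥ 9). Player 2 gets 12.
Every other cell has a profitable deviation for at least one player. Highest of {9, 12} is 12.

12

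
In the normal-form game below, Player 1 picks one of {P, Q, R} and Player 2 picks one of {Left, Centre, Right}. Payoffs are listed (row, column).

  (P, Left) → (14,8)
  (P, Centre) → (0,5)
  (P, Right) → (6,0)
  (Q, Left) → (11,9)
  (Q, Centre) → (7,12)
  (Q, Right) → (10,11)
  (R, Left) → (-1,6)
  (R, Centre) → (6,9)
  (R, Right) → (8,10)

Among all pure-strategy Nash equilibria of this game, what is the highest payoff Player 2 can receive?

(P, Left) is a pure NE (Player 1: 14 ≥ 11; Player 2: 8 ≥ 5). Player 2 gets 8.
(Q, Centre) is a pure NE (Player 1: 7 ≥ 6; Player 2: 12 ≥ 11). Player 2 gets 12.
Every other cell has a profitable deviation for at least one player. Highest of {8, 12} is 12.

12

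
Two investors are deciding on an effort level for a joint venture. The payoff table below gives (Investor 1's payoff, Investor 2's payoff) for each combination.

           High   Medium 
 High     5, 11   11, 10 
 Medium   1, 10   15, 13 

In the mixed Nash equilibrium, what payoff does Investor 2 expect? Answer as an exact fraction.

Investor 1 mixes with probability p on High, chosen so Investor 2 is indifferent: 11p + 10(1−p) = 10p + 13(1−p) gives p = 3/4.
Investor 2's expected payoff is 11·3/4 + 10·1/4 = 43/4.

43/4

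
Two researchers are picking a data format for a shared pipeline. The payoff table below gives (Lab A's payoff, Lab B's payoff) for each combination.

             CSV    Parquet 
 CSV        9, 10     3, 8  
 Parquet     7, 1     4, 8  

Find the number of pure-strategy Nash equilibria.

2

Both CSV: Lab A gets 9 (best alternative 7); Lab B gets 10 (best alternative 8). Neither deviates — NE.
Both Parquet: Lab A gets 4 (best alternative 3); Lab B gets 8 (best alternative 1). Neither deviates — NE.
(Parquet, CSV) is not a NE: Lab A would switch to CSV (9 > 7).
No other cell survives both best-response checks, so there are 2 pure NE.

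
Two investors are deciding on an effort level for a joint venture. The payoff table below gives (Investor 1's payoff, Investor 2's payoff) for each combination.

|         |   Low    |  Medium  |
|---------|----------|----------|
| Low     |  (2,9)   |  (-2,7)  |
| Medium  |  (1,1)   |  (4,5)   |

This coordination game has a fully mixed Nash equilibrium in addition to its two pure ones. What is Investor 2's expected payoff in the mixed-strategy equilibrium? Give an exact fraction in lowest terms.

Investor 1 mixes with probability p on Low, chosen so Investor 2 is indifferent: 9p + 1(1−p) = 7p + 5(1−p) gives p = 2/3.
Investor 2's expected payoff is 9·2/3 + 1·1/3 = 19/3.

19/3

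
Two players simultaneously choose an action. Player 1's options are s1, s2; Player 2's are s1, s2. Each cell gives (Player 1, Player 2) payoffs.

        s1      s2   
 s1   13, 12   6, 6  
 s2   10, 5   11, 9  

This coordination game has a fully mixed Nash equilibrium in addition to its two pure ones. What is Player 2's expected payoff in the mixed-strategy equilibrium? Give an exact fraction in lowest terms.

39/5

Player 1 mixes with probability p on s1, chosen so Player 2 is indifferent: 12p + 5(1−p) = 6p + 9(1−p) gives p = 2/5.
Player 2's expected payoff is 12·2/5 + 5·3/5 = 39/5.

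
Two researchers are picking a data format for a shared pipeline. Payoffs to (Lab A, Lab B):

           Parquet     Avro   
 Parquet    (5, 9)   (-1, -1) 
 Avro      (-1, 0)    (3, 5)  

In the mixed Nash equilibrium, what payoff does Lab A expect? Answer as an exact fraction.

Lab B mixes with probability q on Parquet, chosen so Lab A is indifferent: 5q + (-1)(1−q) = (-1)q + 3(1−q) gives q = 2/5.
Lab A's expected payoff (from either row, since indifferent) is 5·2/5 + (-1)·3/5 = 7/5.

7/5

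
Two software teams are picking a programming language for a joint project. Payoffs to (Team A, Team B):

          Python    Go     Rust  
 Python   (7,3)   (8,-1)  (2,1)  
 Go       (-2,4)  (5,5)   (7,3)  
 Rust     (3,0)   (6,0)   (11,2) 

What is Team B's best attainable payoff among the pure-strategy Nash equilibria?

3

Both Python is a pure NE (Team A: 7 ≥ 3; Team B: 3 ≥ 1). Team B gets 3.
Both Rust is a pure NE (Team A: 11 ≥ 7; Team B: 2 ≥ 0). Team B gets 2.
Every other cell has a profitable deviation for at least one player. Highest of {3, 2} is 3.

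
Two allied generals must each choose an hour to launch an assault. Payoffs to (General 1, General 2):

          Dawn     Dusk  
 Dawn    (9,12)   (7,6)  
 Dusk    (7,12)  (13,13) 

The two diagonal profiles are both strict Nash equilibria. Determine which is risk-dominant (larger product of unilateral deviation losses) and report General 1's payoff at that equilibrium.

At both Dawn: General 1 loses 9 − 7 = 2 by deviating; General 2 loses 12 − 6 = 6. Product = 2·6 = 12.
At both Dusk: General 1 loses 13 − 7 = 6 by deviating; General 2 loses 13 − 12 = 1. Product = 6·1 = 6.
12 > 6, so both Dawn is risk-dominant. General 1's payoff there is 9.

9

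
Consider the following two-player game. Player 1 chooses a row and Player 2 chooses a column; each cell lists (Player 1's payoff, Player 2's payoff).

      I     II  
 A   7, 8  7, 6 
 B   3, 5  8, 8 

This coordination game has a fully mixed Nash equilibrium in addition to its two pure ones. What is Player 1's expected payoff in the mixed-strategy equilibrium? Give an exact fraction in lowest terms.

Player 2 mixes with probability q on I, chosen so Player 1 is indifferent: 7q + 7(1−q) = 3q + 8(1−q) gives q = 1/5.
Player 1's expected payoff (from either row, since indifferent) is 7·1/5 + 7·4/5 = 7.

7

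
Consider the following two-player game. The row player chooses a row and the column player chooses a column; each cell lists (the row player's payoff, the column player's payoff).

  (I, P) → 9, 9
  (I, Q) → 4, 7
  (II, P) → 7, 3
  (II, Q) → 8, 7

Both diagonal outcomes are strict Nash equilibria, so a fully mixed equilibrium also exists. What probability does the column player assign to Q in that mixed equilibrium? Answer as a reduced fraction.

The column player's mix q on P must make the row player indifferent between I and II.
The row player's payoff from I: 9q + 4(1−q). From II: 7q + 8(1−q).
Set equal: 2q = 4(1−q) → q = 4/6 = 2/3.
Probability on Q is 1 − 2/3 = 1/3.

1/3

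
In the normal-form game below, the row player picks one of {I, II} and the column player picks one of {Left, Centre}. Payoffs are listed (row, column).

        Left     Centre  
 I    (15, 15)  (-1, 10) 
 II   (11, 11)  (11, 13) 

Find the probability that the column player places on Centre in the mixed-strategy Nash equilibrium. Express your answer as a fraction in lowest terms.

The column player's mix q on Left must make the row player indifferent between I and II.
The row player's payoff from I: 15q + (-1)(1−q). From II: 11q + 11(1−q).
Set equal: 4q = 12(1−q) → q = 12/16 = 3/4.
Probability on Centre is 1 − 3/4 = 1/4.

1/4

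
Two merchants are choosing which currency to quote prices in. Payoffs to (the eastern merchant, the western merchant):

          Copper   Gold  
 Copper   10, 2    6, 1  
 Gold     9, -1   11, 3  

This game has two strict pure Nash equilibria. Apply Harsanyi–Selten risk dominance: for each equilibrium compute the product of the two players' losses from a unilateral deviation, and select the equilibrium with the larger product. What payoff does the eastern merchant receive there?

11

At both Copper: the eastern merchant loses 10 − 9 = 1 by deviating; the western merchant loses 2 − 1 = 1. Product = 1·1 = 1.
At both Gold: the eastern merchant loses 11 − 6 = 5 by deviating; the western merchant loses 3 − (-1) = 4. Product = 5·4 = 20.
20 > 1, so both Gold is risk-dominant. The eastern merchant's payoff there is 11.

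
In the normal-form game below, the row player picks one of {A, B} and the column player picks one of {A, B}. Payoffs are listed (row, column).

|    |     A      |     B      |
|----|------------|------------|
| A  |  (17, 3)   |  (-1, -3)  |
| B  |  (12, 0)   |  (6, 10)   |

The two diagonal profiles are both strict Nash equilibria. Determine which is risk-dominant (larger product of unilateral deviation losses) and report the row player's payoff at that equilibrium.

At both A: the row player loses 17 − 12 = 5 by deviating; the column player loses 3 − (-3) = 6. Product = 5·6 = 30.
At both B: the row player loses 6 − (-1) = 7 by deviating; the column player loses 10 − 0 = 10. Product = 7·10 = 70.
70 > 30, so both B is risk-dominant. The row player's payoff there is 6.

6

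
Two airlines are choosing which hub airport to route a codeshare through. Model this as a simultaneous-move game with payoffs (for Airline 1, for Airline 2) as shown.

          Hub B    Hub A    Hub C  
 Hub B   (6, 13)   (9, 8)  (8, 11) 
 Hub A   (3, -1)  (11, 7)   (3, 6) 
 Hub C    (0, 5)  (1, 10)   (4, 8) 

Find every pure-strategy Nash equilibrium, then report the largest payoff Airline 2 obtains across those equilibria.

13

Both Hub B is a pure NE (Airline 1: 6 ≥ 3; Airline 2: 13 ≥ 11). Airline 2 gets 13.
Both Hub A is a pure NE (Airline 1: 11 ≥ 9; Airline 2: 7 ≥ 6). Airline 2 gets 7.
Every other cell has a profitable deviation for at least one player. Highest of {13, 7} is 13.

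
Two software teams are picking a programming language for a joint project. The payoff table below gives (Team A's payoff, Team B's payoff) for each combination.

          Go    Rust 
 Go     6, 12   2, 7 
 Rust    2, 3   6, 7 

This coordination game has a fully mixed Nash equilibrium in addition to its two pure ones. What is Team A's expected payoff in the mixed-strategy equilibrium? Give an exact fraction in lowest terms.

Team B mixes with probability q on Go, chosen so Team A is indifferent: 6q + 2(1−q) = 2q + 6(1−q) gives q = 1/2.
Team A's expected payoff (from either row, since indifferent) is 6·1/2 + 2·1/2 = 4.

4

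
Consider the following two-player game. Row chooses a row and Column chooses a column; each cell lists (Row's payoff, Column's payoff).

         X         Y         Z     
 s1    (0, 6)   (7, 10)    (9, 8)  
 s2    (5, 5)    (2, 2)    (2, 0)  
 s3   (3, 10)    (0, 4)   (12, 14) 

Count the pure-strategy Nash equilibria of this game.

(s1, Y): Row gets 7 (best alternative 2); Column gets 10 (best alternative 8). Neither deviates — NE.
(s2, X): Row gets 5 (best alternative 3); Column gets 5 (best alternative 2). Neither deviates — NE.
(s3, Z): Row gets 12 (best alternative 9); Column gets 14 (best alternative 10). Neither deviates — NE.
(s1, X) is not a NE: Row would switch to s2 (5 > 0).
No other cell survives both best-response checks, so there are 3 pure NE.

3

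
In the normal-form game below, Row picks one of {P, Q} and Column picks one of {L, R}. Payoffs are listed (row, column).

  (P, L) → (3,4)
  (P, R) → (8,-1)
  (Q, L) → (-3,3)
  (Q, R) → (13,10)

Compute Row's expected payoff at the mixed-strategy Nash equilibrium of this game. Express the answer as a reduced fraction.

63/11

Column mixes with probability q on L, chosen so Row is indifferent: 3q + 8(1−q) = (-3)q + 13(1−q) gives q = 5/11.
Row's expected payoff (from either row, since indifferent) is 3·5/11 + 8·6/11 = 63/11.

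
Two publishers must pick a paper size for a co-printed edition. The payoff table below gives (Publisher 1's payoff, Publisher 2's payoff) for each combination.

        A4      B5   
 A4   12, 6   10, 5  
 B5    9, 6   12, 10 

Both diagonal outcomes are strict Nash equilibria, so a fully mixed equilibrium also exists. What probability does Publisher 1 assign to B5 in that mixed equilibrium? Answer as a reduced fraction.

1/5

Publisher 1's mix p on A4 must make Publisher 2 indifferent between A4 and B5.
Publisher 2's payoff from A4: 6p + 6(1−p). From B5: 5p + 10(1−p).
Set equal: 1p = 4(1−p) → p = 4/5.
Probability on B5 is 1 − 4/5 = 1/5.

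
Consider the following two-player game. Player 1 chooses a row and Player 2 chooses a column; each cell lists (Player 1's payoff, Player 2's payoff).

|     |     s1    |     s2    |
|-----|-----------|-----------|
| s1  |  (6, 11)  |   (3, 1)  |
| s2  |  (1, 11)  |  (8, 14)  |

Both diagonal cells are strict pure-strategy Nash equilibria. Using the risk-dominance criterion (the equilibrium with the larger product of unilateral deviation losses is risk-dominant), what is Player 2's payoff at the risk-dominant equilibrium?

At both s1: Player 1 loses 6 − 1 = 5 by deviating; Player 2 loses 11 − 1 = 10. Product = 5·10 = 50.
At both s2: Player 1 loses 8 − 3 = 5 by deviating; Player 2 loses 14 − 11 = 3. Product = 5·3 = 15.
50 > 15, so both s1 is risk-dominant. Player 2's payoff there is 11.

11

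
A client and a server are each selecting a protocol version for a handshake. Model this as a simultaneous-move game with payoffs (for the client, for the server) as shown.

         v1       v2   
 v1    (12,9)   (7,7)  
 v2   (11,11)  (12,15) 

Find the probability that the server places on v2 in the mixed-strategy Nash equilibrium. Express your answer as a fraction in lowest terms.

1/6

The server's mix q on v1 must make the client indifferent between v1 and v2.
The client's payoff from v1: 12q + 7(1−q). From v2: 11q + 12(1−q).
Set equal: 1q = 5(1−q) → q = 5/6.
Probability on v2 is 1 − 5/6 = 1/6.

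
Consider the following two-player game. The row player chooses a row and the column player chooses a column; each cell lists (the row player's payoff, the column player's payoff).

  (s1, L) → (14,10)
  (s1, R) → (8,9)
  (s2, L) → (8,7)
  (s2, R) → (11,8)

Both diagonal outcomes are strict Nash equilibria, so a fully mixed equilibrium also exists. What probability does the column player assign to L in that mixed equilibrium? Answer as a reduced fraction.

1/3

The column player's mix q on L must make the row player indifferent between s1 and s2.
The row player's payoff from s1: 14q + 8(1−q). From s2: 8q + 11(1−q).
Set equal: 6q = 3(1−q) → q = 3/9 = 1/3.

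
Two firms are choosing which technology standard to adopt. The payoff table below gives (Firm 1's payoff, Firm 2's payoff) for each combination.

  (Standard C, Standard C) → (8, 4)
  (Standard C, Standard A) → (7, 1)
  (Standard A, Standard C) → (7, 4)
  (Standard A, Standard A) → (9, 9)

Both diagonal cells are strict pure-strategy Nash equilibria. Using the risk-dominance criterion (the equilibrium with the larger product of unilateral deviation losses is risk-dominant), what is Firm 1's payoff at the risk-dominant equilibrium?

At both Standard C: Firm 1 loses 8 − 7 = 1 by deviating; Firm 2 loses 4 − 1 = 3. Product = 1·3 = 3.
At both Standard A: Firm 1 loses 9 − 7 = 2 by deviating; Firm 2 loses 9 − 4 = 5. Product = 2·5 = 10.
10 > 3, so both Standard A is risk-dominant. Firm 1's payoff there is 9.

9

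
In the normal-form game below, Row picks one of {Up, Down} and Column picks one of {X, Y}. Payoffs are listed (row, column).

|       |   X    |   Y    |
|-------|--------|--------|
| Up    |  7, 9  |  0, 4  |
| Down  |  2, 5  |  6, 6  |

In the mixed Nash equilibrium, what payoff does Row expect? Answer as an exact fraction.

42/11

Column mixes with probability q on X, chosen so Row is indifferent: 7q + 0(1−q) = 2q + 6(1−q) gives q = 6/11.
Row's expected payoff (from either row, since indifferent) is 7·6/11 + 0·5/11 = 42/11.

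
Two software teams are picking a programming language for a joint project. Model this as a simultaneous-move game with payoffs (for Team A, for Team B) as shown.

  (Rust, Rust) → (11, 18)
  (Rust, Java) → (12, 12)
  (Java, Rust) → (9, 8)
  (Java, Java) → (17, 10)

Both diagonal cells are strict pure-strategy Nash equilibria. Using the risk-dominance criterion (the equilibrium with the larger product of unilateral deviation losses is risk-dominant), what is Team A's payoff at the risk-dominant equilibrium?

11

At both Rust: Team A loses 11 − 9 = 2 by deviating; Team B loses 18 − 12 = 6. Product = 2·6 = 12.
At both Java: Team A loses 17 − 12 = 5 by deviating; Team B loses 10 − 8 = 2. Product = 5·2 = 10.
12 > 10, so both Rust is risk-dominant. Team A's payoff there is 11.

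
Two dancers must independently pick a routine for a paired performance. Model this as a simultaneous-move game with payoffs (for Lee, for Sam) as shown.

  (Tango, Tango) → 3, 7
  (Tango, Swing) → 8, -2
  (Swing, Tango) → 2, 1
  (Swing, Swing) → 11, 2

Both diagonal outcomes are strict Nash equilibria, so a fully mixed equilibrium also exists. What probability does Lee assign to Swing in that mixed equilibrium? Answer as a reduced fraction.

Lee's mix p on Tango must make Sam indifferent between Tango and Swing.
Sam's payoff from Tango: 7p + 1(1−p). From Swing: (-2)p + 2(1−p).
Set equal: 9p = 1(1−p) → p = 1/10.
Probability on Swing is 1 − 1/10 = 9/10.

9/10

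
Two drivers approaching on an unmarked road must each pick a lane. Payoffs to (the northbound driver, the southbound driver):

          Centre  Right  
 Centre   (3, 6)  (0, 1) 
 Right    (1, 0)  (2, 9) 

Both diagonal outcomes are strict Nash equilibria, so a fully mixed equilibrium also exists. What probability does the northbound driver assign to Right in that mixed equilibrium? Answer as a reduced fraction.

The northbound driver's mix p on Centre must make the southbound driver indifferent between Centre and Right.
The southbound driver's payoff from Centre: 6p + 0(1−p). From Right: 1p + 9(1−p).
Set equal: 5p = 9(1−p) → p = 9/14.
Probability on Right is 1 − 9/14 = 5/14.

5/14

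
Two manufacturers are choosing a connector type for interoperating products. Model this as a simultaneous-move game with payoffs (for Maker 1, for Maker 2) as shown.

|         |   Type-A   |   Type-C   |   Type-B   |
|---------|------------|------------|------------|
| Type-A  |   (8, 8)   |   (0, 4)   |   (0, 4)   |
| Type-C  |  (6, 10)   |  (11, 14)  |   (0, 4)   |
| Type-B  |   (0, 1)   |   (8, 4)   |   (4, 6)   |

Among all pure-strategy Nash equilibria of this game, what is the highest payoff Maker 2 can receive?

Both Type-A is a pure NE (Maker 1: 8 ≥ 6; Maker 2: 8 ≥ 4). Maker 2 gets 8.
Both Type-C is a pure NE (Maker 1: 11 ≥ 8; Maker 2: 14 ≥ 10). Maker 2 gets 14.
Both Type-B is a pure NE (Maker 1: 4 ≥ 0; Maker 2: 6 ≥ 4). Maker 2 gets 6.
Every other cell has a profitable deviation for at least one player. Highest of {8, 14, 6} is 14.

14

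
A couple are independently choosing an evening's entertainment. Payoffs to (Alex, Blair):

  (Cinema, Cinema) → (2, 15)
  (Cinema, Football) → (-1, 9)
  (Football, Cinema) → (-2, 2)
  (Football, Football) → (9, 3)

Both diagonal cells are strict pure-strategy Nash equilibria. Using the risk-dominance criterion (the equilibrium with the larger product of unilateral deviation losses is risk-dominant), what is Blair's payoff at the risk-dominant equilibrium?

15

At both Cinema: Alex loses 2 − (-2) = 4 by deviating; Blair loses 15 − 9 = 6. Product = 4·6 = 24.
At both Football: Alex loses 9 − (-1) = 10 by deviating; Blair loses 3 − 2 = 1. Product = 10·1 = 10.
24 > 10, so both Cinema is risk-dominant. Blair's payoff there is 15.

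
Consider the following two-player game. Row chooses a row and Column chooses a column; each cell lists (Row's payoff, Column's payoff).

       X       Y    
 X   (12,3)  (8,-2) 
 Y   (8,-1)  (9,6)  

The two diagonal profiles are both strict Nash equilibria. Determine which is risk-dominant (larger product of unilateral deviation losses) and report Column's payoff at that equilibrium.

3

At both X: Row loses 12 − 8 = 4 by deviating; Column loses 3 − (-2) = 5. Product = 4·5 = 20.
At both Y: Row loses 9 − 8 = 1 by deviating; Column loses 6 − (-1) = 7. Product = 1·7 = 7.
20 > 7, so both X is risk-dominant. Column's payoff there is 3.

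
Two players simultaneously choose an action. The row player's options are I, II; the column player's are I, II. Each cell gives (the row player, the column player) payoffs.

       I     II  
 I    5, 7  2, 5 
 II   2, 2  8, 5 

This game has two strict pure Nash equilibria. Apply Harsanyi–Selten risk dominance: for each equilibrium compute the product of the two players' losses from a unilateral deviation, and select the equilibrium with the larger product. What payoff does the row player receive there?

At both I: the row player loses 5 − 2 = 3 by deviating; the column player loses 7 − 5 = 2. Product = 3·2 = 6.
At both II: the row player loses 8 − 2 = 6 by deviating; the column player loses 5 − 2 = 3. Product = 6·3 = 18.
18 > 6, so both II is risk-dominant. The row player's payoff there is 8.

8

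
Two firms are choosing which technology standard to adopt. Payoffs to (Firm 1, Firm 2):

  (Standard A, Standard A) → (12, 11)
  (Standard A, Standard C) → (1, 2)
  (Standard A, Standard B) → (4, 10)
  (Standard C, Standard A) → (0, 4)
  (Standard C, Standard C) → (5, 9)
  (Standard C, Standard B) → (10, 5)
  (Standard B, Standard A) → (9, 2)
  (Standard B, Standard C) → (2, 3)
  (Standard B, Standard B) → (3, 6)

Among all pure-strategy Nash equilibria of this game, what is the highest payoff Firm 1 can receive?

Both Standard A is a pure NE (Firm 1: 12 ≥ 9; Firm 2: 11 ≥ 10). Firm 1 gets 12.
Both Standard C is a pure NE (Firm 1: 5 ≥ 2; Firm 2: 9 ≥ 5). Firm 1 gets 5.
Every other cell has a profitable deviation for at least one player. Highest of {12, 5} is 12.

12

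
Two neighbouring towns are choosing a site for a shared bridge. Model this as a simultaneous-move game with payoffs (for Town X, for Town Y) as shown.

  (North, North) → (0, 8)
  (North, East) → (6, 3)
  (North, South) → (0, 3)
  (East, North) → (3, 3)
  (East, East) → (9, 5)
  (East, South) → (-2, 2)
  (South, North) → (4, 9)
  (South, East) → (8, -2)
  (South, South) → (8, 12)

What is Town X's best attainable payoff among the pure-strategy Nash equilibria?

9

Both East is a pure NE (Town X: 9 ≥ 8; Town Y: 5 ≥ 3). Town X gets 9.
Both South is a pure NE (Town X: 8 ≥ 0; Town Y: 12 ≥ 9). Town X gets 8.
Every other cell has a profitable deviation for at least one player. Highest of {9, 8} is 9.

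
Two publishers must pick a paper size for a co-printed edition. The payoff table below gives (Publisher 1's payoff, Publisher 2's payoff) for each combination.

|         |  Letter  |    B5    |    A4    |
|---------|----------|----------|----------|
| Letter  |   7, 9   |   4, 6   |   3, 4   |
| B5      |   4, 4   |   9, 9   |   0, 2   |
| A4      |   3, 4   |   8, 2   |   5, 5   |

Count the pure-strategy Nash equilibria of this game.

3

Both Letter: Publisher 1 gets 7 (best alternative 4); Publisher 2 gets 9 (best alternative 6). Neither deviates — NE.
Both B5: Publisher 1 gets 9 (best alternative 8); Publisher 2 gets 9 (best alternative 4). Neither deviates — NE.
Both A4: Publisher 1 gets 5 (best alternative 3); Publisher 2 gets 5 (best alternative 4). Neither deviates — NE.
(Letter, B5) is not a NE: Publisher 1 would switch to B5 (9 > 4).
No other cell survives both best-response checks, so there are 3 pure NE.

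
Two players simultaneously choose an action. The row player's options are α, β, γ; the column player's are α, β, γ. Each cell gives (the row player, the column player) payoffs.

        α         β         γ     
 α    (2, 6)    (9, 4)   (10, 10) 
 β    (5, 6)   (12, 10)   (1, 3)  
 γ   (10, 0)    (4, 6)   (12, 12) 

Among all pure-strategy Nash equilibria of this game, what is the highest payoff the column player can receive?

12

Both β is a pure NE (the row player: 12 ≥ 9; the column player: 10 ≥ 6). The column player gets 10.
Both γ is a pure NE (the row player: 12 ≥ 10; the column player: 12 ≥ 6). The column player gets 12.
Every other cell has a profitable deviation for at least one player. Highest of {10, 12} is 12.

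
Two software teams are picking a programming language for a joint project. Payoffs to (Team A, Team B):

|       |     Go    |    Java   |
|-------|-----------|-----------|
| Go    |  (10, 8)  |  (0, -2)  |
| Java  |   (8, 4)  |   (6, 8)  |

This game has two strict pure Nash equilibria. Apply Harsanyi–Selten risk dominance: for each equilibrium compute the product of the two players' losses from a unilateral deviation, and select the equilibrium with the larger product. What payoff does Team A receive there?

At both Go: Team A loses 10 − 8 = 2 by deviating; Team B loses 8 − (-2) = 10. Product = 2·10 = 20.
At both Java: Team A loses 6 − 0 = 6 by deviating; Team B loses 8 − 4 = 4. Product = 6·4 = 24.
24 > 20, so both Java is risk-dominant. Team A's payoff there is 6.

6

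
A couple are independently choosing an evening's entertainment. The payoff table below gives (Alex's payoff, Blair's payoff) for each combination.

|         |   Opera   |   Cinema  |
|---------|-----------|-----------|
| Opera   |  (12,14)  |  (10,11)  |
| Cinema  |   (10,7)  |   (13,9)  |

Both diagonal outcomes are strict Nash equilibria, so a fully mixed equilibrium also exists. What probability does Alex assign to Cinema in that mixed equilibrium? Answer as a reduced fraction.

3/5

Alex's mix p on Opera must make Blair indifferent between Opera and Cinema.
Blair's payoff from Opera: 14p + 7(1−p). From Cinema: 11p + 9(1−p).
Set equal: 3p = 2(1−p) → p = 2/5.
Probability on Cinema is 1 − 2/5 = 3/5.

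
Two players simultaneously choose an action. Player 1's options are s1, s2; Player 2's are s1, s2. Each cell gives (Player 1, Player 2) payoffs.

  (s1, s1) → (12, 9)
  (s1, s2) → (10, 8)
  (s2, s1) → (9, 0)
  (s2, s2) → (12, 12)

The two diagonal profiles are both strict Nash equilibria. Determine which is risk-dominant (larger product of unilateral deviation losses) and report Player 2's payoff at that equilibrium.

12

At both s1: Player 1 loses 12 − 9 = 3 by deviating; Player 2 loses 9 − 8 = 1. Product = 3·1 = 3.
At both s2: Player 1 loses 12 − 10 = 2 by deviating; Player 2 loses 12 − 0 = 12. Product = 2·12 = 24.
24 > 3, so both s2 is risk-dominant. Player 2's payoff there is 12.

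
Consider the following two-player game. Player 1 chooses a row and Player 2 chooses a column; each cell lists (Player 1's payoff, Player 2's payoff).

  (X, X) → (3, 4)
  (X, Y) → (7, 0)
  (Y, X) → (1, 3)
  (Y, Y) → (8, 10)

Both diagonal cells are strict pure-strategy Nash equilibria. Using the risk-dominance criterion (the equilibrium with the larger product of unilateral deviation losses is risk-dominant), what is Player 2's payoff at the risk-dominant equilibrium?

At both X: Player 1 loses 3 − 1 = 2 by deviating; Player 2 loses 4 − 0 = 4. Product = 2·4 = 8.
At both Y: Player 1 loses 8 − 7 = 1 by deviating; Player 2 loses 10 − 3 = 7. Product = 1·7 = 7.
8 > 7, so both X is risk-dominant. Player 2's payoff there is 4.

4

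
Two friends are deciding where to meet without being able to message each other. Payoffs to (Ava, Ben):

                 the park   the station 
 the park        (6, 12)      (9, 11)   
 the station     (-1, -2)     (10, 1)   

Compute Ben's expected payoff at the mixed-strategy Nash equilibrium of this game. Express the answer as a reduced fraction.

17/2

Ava mixes with probability p on the park, chosen so Ben is indifferent: 12p + (-2)(1−p) = 11p + 1(1−p) gives p = 3/4.
Ben's expected payoff is 12·3/4 + (-2)·1/4 = 17/2.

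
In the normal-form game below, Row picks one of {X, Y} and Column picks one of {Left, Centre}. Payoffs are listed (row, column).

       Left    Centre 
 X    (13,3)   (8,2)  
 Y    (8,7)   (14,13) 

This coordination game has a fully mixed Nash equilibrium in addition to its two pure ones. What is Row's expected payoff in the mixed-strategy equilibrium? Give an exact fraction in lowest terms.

118/11

Column mixes with probability q on Left, chosen so Row is indifferent: 13q + 8(1−q) = 8q + 14(1−q) gives q = 6/11.
Row's expected payoff (from either row, since indifferent) is 13·6/11 + 8·5/11 = 118/11.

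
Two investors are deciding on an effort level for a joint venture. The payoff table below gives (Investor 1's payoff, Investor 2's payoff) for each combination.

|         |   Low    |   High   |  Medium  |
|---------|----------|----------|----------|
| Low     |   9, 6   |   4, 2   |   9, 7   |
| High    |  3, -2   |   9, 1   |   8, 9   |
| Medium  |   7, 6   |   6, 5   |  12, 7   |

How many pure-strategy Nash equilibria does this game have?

1

Both Medium: Investor 1 gets 12 (best alternative 9); Investor 2 gets 7 (best alternative 6). Neither deviates — NE.
Both High is not a NE: Investor 2 would switch to Medium (9 > 1).
No other cell survives both best-response checks, so there is 1 pure NE.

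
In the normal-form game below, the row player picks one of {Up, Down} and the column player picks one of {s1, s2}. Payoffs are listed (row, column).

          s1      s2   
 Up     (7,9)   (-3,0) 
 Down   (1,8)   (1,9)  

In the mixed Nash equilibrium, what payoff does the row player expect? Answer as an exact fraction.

1

The column player mixes with probability q on s1, chosen so the row player is indifferent: 7q + (-3)(1−q) = 1q + 1(1−q) gives q = 2/5.
The row player's expected payoff (from either row, since indifferent) is 7·2/5 + (-3)·3/5 = 1.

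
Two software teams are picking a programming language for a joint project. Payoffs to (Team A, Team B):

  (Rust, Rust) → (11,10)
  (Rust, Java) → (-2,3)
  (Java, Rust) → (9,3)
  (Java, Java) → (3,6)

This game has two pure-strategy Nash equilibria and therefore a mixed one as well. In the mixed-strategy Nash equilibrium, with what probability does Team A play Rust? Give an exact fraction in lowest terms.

3/10

Team A's mix p on Rust must make Team B indifferent between Rust and Java.
Team B's payoff from Rust: 10p + 3(1−p). From Java: 3p + 6(1−p).
Set equal: 7p = 3(1−p) → p = 3/10.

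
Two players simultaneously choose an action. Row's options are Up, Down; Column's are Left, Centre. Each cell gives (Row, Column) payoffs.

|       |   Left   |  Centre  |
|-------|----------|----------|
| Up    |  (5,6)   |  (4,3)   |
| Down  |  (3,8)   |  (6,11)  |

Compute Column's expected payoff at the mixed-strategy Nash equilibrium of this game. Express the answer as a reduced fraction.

7

Row mixes with probability p on Up, chosen so Column is indifferent: 6p + 8(1−p) = 3p + 11(1−p) gives p = 1/2.
Column's expected payoff is 6·1/2 + 8·1/2 = 7.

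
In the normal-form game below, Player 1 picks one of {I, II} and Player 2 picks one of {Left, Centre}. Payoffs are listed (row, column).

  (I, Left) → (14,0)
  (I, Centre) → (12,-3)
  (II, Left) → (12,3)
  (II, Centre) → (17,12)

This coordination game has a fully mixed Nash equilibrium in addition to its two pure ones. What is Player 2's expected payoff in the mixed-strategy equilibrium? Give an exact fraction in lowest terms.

Player 1 mixes with probability p on I, chosen so Player 2 is indifferent: 0p + 3(1−p) = (-3)p + 12(1−p) gives p = 3/4.
Player 2's expected payoff is 0·3/4 + 3·1/4 = 3/4.

3/4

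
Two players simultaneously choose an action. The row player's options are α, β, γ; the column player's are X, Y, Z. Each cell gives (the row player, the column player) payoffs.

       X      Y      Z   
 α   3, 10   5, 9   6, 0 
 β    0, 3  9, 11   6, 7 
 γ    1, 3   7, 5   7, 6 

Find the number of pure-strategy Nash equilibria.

(α, X): the row player gets 3 (best alternative 1); the column player gets 10 (best alternative 9). Neither deviates — NE.
(β, Y): the row player gets 9 (best alternative 7); the column player gets 11 (best alternative 7). Neither deviates — NE.
(γ, Z): the row player gets 7 (best alternative 6); the column player gets 6 (best alternative 5). Neither deviates — NE.
(β, X) is not a NE: the row player would switch to α (3 > 0).
No other cell survives both best-response checks, so there are 3 pure NE.

3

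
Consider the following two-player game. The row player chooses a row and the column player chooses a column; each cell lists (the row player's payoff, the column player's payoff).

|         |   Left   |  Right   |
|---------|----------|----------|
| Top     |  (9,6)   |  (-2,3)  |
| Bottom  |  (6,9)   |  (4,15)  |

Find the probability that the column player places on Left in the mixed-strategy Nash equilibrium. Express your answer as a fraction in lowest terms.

2/3

The column player's mix q on Left must make the row player indifferent between Top and Bottom.
The row player's payoff from Top: 9q + (-2)(1−q). From Bottom: 6q + 4(1−q).
Set equal: 3q = 6(1−q) → q = 6/9 = 2/3.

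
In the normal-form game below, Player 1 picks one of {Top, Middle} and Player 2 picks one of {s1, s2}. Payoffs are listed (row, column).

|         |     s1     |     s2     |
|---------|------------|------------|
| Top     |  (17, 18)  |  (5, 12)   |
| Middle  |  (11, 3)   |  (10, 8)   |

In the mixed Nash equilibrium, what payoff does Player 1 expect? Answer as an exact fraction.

115/11

Player 2 mixes with probability q on s1, chosen so Player 1 is indifferent: 17q + 5(1−q) = 11q + 10(1−q) gives q = 5/11.
Player 1's expected payoff (from either row, since indifferent) is 17·5/11 + 5·6/11 = 115/11.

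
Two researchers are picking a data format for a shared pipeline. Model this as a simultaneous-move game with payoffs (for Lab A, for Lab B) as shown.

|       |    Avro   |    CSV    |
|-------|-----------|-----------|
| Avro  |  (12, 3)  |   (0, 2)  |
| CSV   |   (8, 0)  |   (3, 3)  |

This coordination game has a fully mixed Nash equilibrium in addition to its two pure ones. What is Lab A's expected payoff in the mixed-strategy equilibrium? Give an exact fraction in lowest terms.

Lab B mixes with probability q on Avro, chosen so Lab A is indifferent: 12q + 0(1−q) = 8q + 3(1−q) gives q = 3/7.
Lab A's expected payoff (from either row, since indifferent) is 12·3/7 + 0·4/7 = 36/7.

36/7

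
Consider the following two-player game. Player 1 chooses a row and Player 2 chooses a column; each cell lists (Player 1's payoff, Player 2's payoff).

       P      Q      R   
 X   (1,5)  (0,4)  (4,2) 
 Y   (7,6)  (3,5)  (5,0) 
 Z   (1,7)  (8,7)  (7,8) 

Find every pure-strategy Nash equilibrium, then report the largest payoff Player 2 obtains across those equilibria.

(Y, P) is a pure NE (Player 1: 7 ≥ 1; Player 2: 6 ≥ 5). Player 2 gets 6.
(Z, R) is a pure NE (Player 1: 7 ≥ 5; Player 2: 8 ≥ 7). Player 2 gets 8.
Every other cell has a profitable deviation for at least one player. Highest of {6, 8} is 8.

8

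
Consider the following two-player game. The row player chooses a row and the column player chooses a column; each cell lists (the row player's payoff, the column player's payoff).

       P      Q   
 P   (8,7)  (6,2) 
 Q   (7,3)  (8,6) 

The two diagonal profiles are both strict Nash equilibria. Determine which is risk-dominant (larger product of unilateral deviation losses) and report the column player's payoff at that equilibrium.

At both P: the row player loses 8 − 7 = 1 by deviating; the column player loses 7 − 2 = 5. Product = 1·5 = 5.
At both Q: the row player loses 8 − 6 = 2 by deviating; the column player loses 6 − 3 = 3. Product = 2·3 = 6.
6 > 5, so both Q is risk-dominant. The column player's payoff there is 6.

6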